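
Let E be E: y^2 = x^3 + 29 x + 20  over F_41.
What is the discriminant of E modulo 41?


4 a^3 + 27 b^2 = 4*29^3 + 27*20^2 = 97556 + 10800 = 108356
Delta = -16 * (108356) = -1733696
Delta mod 41 = 30

Delta = 30 (mod 41)


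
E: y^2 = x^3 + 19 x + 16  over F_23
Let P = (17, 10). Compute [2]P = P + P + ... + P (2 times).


k = 2 = 10_2 (binary, LSB first: 01)
Double-and-add from P = (17, 10):
  bit 0 = 0: acc unchanged = O
  bit 1 = 1: acc = O + (5, 11) = (5, 11)

2P = (5, 11)


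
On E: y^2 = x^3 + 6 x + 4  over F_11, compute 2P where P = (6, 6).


Doubling: s = (3 x1^2 + a) / (2 y1)
s = (3*6^2 + 6) / (2*6) mod 11 = 4
x3 = s^2 - 2 x1 mod 11 = 4^2 - 2*6 = 4
y3 = s (x1 - x3) - y1 mod 11 = 4 * (6 - 4) - 6 = 2

2P = (4, 2)


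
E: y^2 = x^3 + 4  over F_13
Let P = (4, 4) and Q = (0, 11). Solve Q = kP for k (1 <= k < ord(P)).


Enumerate multiples of P until we hit Q = (0, 11):
  1P = (4, 4)
  2P = (2, 8)
  3P = (11, 10)
  4P = (12, 4)
  5P = (10, 9)
  6P = (8, 10)
  7P = (0, 2)
  8P = (6, 8)
  9P = (7, 3)
  10P = (5, 5)
  11P = (5, 8)
  12P = (7, 10)
  13P = (6, 5)
  14P = (0, 11)
Match found at i = 14.

k = 14


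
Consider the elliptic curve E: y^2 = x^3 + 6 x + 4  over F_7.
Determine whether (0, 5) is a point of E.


Check whether y^2 = x^3 + 6 x + 4 (mod 7) for (x, y) = (0, 5).
LHS: y^2 = 5^2 mod 7 = 4
RHS: x^3 + 6 x + 4 = 0^3 + 6*0 + 4 mod 7 = 4
LHS = RHS

Yes, on the curve


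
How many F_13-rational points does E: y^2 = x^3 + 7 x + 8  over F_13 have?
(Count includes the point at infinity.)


For each x in F_13, count y with y^2 = x^3 + 7 x + 8 mod 13:
  x = 1: RHS = 3, y in [4, 9]  -> 2 point(s)
  x = 2: RHS = 4, y in [2, 11]  -> 2 point(s)
  x = 3: RHS = 4, y in [2, 11]  -> 2 point(s)
  x = 4: RHS = 9, y in [3, 10]  -> 2 point(s)
  x = 5: RHS = 12, y in [5, 8]  -> 2 point(s)
  x = 7: RHS = 10, y in [6, 7]  -> 2 point(s)
  x = 8: RHS = 4, y in [2, 11]  -> 2 point(s)
  x = 10: RHS = 12, y in [5, 8]  -> 2 point(s)
  x = 11: RHS = 12, y in [5, 8]  -> 2 point(s)
  x = 12: RHS = 0, y in [0]  -> 1 point(s)
Affine points: 19. Add the point at infinity: total = 20.

#E(F_13) = 20


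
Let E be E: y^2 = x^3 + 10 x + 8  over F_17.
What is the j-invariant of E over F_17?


Delta = -16(4 a^3 + 27 b^2) mod 17 = 16
-1728 * (4 a)^3 = -1728 * (4*10)^3 mod 17 = 4
j = 4 * 16^(-1) mod 17 = 13

j = 13 (mod 17)


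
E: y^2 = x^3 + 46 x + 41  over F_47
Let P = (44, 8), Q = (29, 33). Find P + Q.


P != Q, so use the chord formula.
s = (y2 - y1) / (x2 - x1) = (25) / (32) mod 47 = 14
x3 = s^2 - x1 - x2 mod 47 = 14^2 - 44 - 29 = 29
y3 = s (x1 - x3) - y1 mod 47 = 14 * (44 - 29) - 8 = 14

P + Q = (29, 14)


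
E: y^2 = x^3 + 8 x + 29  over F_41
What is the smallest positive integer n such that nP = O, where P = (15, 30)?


Compute successive multiples of P until we hit O:
  1P = (15, 30)
  2P = (7, 31)
  3P = (3, 30)
  4P = (23, 11)
  5P = (8, 20)
  6P = (10, 24)
  7P = (24, 33)
  8P = (34, 32)
  ... (continuing to 33P)
  33P = O

ord(P) = 33


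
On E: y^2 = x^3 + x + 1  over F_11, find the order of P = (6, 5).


Compute successive multiples of P until we hit O:
  1P = (6, 5)
  2P = (0, 1)
  3P = (3, 8)
  4P = (3, 3)
  5P = (0, 10)
  6P = (6, 6)
  7P = O

ord(P) = 7


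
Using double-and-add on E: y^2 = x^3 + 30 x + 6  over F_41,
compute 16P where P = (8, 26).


k = 16 = 10000_2 (binary, LSB first: 00001)
Double-and-add from P = (8, 26):
  bit 0 = 0: acc unchanged = O
  bit 1 = 0: acc unchanged = O
  bit 2 = 0: acc unchanged = O
  bit 3 = 0: acc unchanged = O
  bit 4 = 1: acc = O + (28, 17) = (28, 17)

16P = (28, 17)


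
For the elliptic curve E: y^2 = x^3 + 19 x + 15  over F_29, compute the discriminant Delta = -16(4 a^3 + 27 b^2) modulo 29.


4 a^3 + 27 b^2 = 4*19^3 + 27*15^2 = 27436 + 6075 = 33511
Delta = -16 * (33511) = -536176
Delta mod 29 = 5

Delta = 5 (mod 29)


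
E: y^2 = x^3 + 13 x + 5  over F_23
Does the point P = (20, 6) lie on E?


Check whether y^2 = x^3 + 13 x + 5 (mod 23) for (x, y) = (20, 6).
LHS: y^2 = 6^2 mod 23 = 13
RHS: x^3 + 13 x + 5 = 20^3 + 13*20 + 5 mod 23 = 8
LHS != RHS

No, not on the curve


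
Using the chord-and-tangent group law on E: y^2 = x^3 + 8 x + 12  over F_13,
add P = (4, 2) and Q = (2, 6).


P != Q, so use the chord formula.
s = (y2 - y1) / (x2 - x1) = (4) / (11) mod 13 = 11
x3 = s^2 - x1 - x2 mod 13 = 11^2 - 4 - 2 = 11
y3 = s (x1 - x3) - y1 mod 13 = 11 * (4 - 11) - 2 = 12

P + Q = (11, 12)


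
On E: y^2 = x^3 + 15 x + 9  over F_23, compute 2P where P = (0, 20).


Doubling: s = (3 x1^2 + a) / (2 y1)
s = (3*0^2 + 15) / (2*20) mod 23 = 9
x3 = s^2 - 2 x1 mod 23 = 9^2 - 2*0 = 12
y3 = s (x1 - x3) - y1 mod 23 = 9 * (0 - 12) - 20 = 10

2P = (12, 10)


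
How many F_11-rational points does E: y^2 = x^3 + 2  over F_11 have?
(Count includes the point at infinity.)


For each x in F_11, count y with y^2 = x^3 + 0 x + 2 mod 11:
  x = 1: RHS = 3, y in [5, 6]  -> 2 point(s)
  x = 4: RHS = 0, y in [0]  -> 1 point(s)
  x = 6: RHS = 9, y in [3, 8]  -> 2 point(s)
  x = 7: RHS = 4, y in [2, 9]  -> 2 point(s)
  x = 9: RHS = 5, y in [4, 7]  -> 2 point(s)
  x = 10: RHS = 1, y in [1, 10]  -> 2 point(s)
Affine points: 11. Add the point at infinity: total = 12.

#E(F_11) = 12


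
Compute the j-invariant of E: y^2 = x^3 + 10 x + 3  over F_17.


Delta = -16(4 a^3 + 27 b^2) mod 17 = 10
-1728 * (4 a)^3 = -1728 * (4*10)^3 mod 17 = 4
j = 4 * 10^(-1) mod 17 = 14

j = 14 (mod 17)


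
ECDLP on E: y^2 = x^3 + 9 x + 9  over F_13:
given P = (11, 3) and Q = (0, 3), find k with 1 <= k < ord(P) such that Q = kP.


Enumerate multiples of P until we hit Q = (0, 3):
  1P = (11, 3)
  2P = (0, 3)
Match found at i = 2.

k = 2


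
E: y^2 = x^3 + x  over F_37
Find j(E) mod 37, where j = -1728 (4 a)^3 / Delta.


Delta = -16(4 a^3 + 27 b^2) mod 37 = 10
-1728 * (4 a)^3 = -1728 * (4*1)^3 mod 37 = 1
j = 1 * 10^(-1) mod 37 = 26

j = 26 (mod 37)


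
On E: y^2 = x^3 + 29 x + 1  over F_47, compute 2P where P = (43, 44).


Doubling: s = (3 x1^2 + a) / (2 y1)
s = (3*43^2 + 29) / (2*44) mod 47 = 42
x3 = s^2 - 2 x1 mod 47 = 42^2 - 2*43 = 33
y3 = s (x1 - x3) - y1 mod 47 = 42 * (43 - 33) - 44 = 0

2P = (33, 0)


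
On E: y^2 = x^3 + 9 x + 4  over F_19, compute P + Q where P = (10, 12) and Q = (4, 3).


P != Q, so use the chord formula.
s = (y2 - y1) / (x2 - x1) = (10) / (13) mod 19 = 11
x3 = s^2 - x1 - x2 mod 19 = 11^2 - 10 - 4 = 12
y3 = s (x1 - x3) - y1 mod 19 = 11 * (10 - 12) - 12 = 4

P + Q = (12, 4)


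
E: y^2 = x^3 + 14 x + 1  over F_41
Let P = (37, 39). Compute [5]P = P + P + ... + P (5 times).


k = 5 = 101_2 (binary, LSB first: 101)
Double-and-add from P = (37, 39):
  bit 0 = 1: acc = O + (37, 39) = (37, 39)
  bit 1 = 0: acc unchanged = (37, 39)
  bit 2 = 1: acc = (37, 39) + (7, 14) = (33, 19)

5P = (33, 19)


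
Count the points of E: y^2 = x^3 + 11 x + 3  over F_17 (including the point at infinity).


For each x in F_17, count y with y^2 = x^3 + 11 x + 3 mod 17:
  x = 1: RHS = 15, y in [7, 10]  -> 2 point(s)
  x = 2: RHS = 16, y in [4, 13]  -> 2 point(s)
  x = 4: RHS = 9, y in [3, 14]  -> 2 point(s)
  x = 5: RHS = 13, y in [8, 9]  -> 2 point(s)
  x = 6: RHS = 13, y in [8, 9]  -> 2 point(s)
  x = 7: RHS = 15, y in [7, 10]  -> 2 point(s)
  x = 8: RHS = 8, y in [5, 12]  -> 2 point(s)
  x = 9: RHS = 15, y in [7, 10]  -> 2 point(s)
  x = 10: RHS = 8, y in [5, 12]  -> 2 point(s)
  x = 16: RHS = 8, y in [5, 12]  -> 2 point(s)
Affine points: 20. Add the point at infinity: total = 21.

#E(F_17) = 21


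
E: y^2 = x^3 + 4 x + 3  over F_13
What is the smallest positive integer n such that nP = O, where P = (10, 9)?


Compute successive multiples of P until we hit O:
  1P = (10, 9)
  2P = (7, 7)
  3P = (8, 1)
  4P = (11, 0)
  5P = (8, 12)
  6P = (7, 6)
  7P = (10, 4)
  8P = O

ord(P) = 8


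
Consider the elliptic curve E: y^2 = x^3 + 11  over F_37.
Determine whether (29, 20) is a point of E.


Check whether y^2 = x^3 + 0 x + 11 (mod 37) for (x, y) = (29, 20).
LHS: y^2 = 20^2 mod 37 = 30
RHS: x^3 + 0 x + 11 = 29^3 + 0*29 + 11 mod 37 = 17
LHS != RHS

No, not on the curve


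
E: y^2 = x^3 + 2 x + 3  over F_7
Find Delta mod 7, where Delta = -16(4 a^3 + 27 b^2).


4 a^3 + 27 b^2 = 4*2^3 + 27*3^2 = 32 + 243 = 275
Delta = -16 * (275) = -4400
Delta mod 7 = 3

Delta = 3 (mod 7)


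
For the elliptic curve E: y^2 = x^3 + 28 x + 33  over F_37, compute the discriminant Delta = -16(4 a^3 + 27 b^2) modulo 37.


4 a^3 + 27 b^2 = 4*28^3 + 27*33^2 = 87808 + 29403 = 117211
Delta = -16 * (117211) = -1875376
Delta mod 37 = 6

Delta = 6 (mod 37)


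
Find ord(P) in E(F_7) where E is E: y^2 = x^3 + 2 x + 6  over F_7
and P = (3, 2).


Compute successive multiples of P until we hit O:
  1P = (3, 2)
  2P = (5, 1)
  3P = (1, 4)
  4P = (4, 6)
  5P = (2, 2)
  6P = (2, 5)
  7P = (4, 1)
  8P = (1, 3)
  ... (continuing to 11P)
  11P = O

ord(P) = 11


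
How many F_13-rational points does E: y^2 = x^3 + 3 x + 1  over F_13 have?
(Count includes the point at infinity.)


For each x in F_13, count y with y^2 = x^3 + 3 x + 1 mod 13:
  x = 0: RHS = 1, y in [1, 12]  -> 2 point(s)
  x = 4: RHS = 12, y in [5, 8]  -> 2 point(s)
  x = 6: RHS = 1, y in [1, 12]  -> 2 point(s)
  x = 7: RHS = 1, y in [1, 12]  -> 2 point(s)
  x = 8: RHS = 4, y in [2, 11]  -> 2 point(s)
  x = 9: RHS = 3, y in [4, 9]  -> 2 point(s)
  x = 10: RHS = 4, y in [2, 11]  -> 2 point(s)
  x = 11: RHS = 0, y in [0]  -> 1 point(s)
  x = 12: RHS = 10, y in [6, 7]  -> 2 point(s)
Affine points: 17. Add the point at infinity: total = 18.

#E(F_13) = 18


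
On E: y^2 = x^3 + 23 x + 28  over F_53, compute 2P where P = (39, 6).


Doubling: s = (3 x1^2 + a) / (2 y1)
s = (3*39^2 + 23) / (2*6) mod 53 = 20
x3 = s^2 - 2 x1 mod 53 = 20^2 - 2*39 = 4
y3 = s (x1 - x3) - y1 mod 53 = 20 * (39 - 4) - 6 = 5

2P = (4, 5)


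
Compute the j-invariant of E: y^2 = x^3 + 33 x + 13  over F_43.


Delta = -16(4 a^3 + 27 b^2) mod 43 = 22
-1728 * (4 a)^3 = -1728 * (4*33)^3 mod 43 = 42
j = 42 * 22^(-1) mod 43 = 41

j = 41 (mod 43)


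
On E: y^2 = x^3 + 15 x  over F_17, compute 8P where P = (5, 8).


k = 8 = 1000_2 (binary, LSB first: 0001)
Double-and-add from P = (5, 8):
  bit 0 = 0: acc unchanged = O
  bit 1 = 0: acc unchanged = O
  bit 2 = 0: acc unchanged = O
  bit 3 = 1: acc = O + (15, 9) = (15, 9)

8P = (15, 9)


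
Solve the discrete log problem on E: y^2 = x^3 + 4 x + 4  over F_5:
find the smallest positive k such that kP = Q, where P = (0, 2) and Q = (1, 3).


Enumerate multiples of P until we hit Q = (1, 3):
  1P = (0, 2)
  2P = (1, 2)
  3P = (4, 3)
  4P = (2, 0)
  5P = (4, 2)
  6P = (1, 3)
Match found at i = 6.

k = 6


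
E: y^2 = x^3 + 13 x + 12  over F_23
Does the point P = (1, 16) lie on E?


Check whether y^2 = x^3 + 13 x + 12 (mod 23) for (x, y) = (1, 16).
LHS: y^2 = 16^2 mod 23 = 3
RHS: x^3 + 13 x + 12 = 1^3 + 13*1 + 12 mod 23 = 3
LHS = RHS

Yes, on the curve


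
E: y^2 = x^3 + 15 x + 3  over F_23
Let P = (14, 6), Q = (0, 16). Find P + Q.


P != Q, so use the chord formula.
s = (y2 - y1) / (x2 - x1) = (10) / (9) mod 23 = 19
x3 = s^2 - x1 - x2 mod 23 = 19^2 - 14 - 0 = 2
y3 = s (x1 - x3) - y1 mod 23 = 19 * (14 - 2) - 6 = 15

P + Q = (2, 15)


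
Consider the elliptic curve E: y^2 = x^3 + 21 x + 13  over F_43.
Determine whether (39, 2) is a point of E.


Check whether y^2 = x^3 + 21 x + 13 (mod 43) for (x, y) = (39, 2).
LHS: y^2 = 2^2 mod 43 = 4
RHS: x^3 + 21 x + 13 = 39^3 + 21*39 + 13 mod 43 = 37
LHS != RHS

No, not on the curve


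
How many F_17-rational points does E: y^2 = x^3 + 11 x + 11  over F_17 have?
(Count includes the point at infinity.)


For each x in F_17, count y with y^2 = x^3 + 11 x + 11 mod 17:
  x = 4: RHS = 0, y in [0]  -> 1 point(s)
  x = 5: RHS = 4, y in [2, 15]  -> 2 point(s)
  x = 6: RHS = 4, y in [2, 15]  -> 2 point(s)
  x = 8: RHS = 16, y in [4, 13]  -> 2 point(s)
  x = 10: RHS = 16, y in [4, 13]  -> 2 point(s)
  x = 11: RHS = 1, y in [1, 16]  -> 2 point(s)
  x = 12: RHS = 1, y in [1, 16]  -> 2 point(s)
  x = 14: RHS = 2, y in [6, 11]  -> 2 point(s)
  x = 15: RHS = 15, y in [7, 10]  -> 2 point(s)
  x = 16: RHS = 16, y in [4, 13]  -> 2 point(s)
Affine points: 19. Add the point at infinity: total = 20.

#E(F_17) = 20


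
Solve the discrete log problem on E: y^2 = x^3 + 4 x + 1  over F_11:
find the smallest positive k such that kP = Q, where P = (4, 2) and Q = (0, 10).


Enumerate multiples of P until we hit Q = (0, 10):
  1P = (4, 2)
  2P = (7, 3)
  3P = (5, 5)
  4P = (0, 10)
Match found at i = 4.

k = 4


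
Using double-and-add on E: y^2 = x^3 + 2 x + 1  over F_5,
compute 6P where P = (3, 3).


k = 6 = 110_2 (binary, LSB first: 011)
Double-and-add from P = (3, 3):
  bit 0 = 0: acc unchanged = O
  bit 1 = 1: acc = O + (0, 4) = (0, 4)
  bit 2 = 1: acc = (0, 4) + (1, 2) = (3, 2)

6P = (3, 2)


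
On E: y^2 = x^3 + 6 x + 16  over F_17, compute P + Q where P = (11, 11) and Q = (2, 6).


P != Q, so use the chord formula.
s = (y2 - y1) / (x2 - x1) = (12) / (8) mod 17 = 10
x3 = s^2 - x1 - x2 mod 17 = 10^2 - 11 - 2 = 2
y3 = s (x1 - x3) - y1 mod 17 = 10 * (11 - 2) - 11 = 11

P + Q = (2, 11)


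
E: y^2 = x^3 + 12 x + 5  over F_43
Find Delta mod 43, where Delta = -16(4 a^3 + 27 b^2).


4 a^3 + 27 b^2 = 4*12^3 + 27*5^2 = 6912 + 675 = 7587
Delta = -16 * (7587) = -121392
Delta mod 43 = 40

Delta = 40 (mod 43)


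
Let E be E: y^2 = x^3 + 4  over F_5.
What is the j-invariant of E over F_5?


Delta = -16(4 a^3 + 27 b^2) mod 5 = 3
-1728 * (4 a)^3 = -1728 * (4*0)^3 mod 5 = 0
j = 0 * 3^(-1) mod 5 = 0

j = 0 (mod 5)


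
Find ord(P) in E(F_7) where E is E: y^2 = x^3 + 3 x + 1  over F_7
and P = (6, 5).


Compute successive multiples of P until we hit O:
  1P = (6, 5)
  2P = (6, 2)
  3P = O

ord(P) = 3


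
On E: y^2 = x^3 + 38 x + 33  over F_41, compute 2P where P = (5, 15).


Doubling: s = (3 x1^2 + a) / (2 y1)
s = (3*5^2 + 38) / (2*15) mod 41 = 27
x3 = s^2 - 2 x1 mod 41 = 27^2 - 2*5 = 22
y3 = s (x1 - x3) - y1 mod 41 = 27 * (5 - 22) - 15 = 18

2P = (22, 18)


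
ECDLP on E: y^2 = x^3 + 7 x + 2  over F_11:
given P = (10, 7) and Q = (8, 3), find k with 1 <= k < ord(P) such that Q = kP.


Enumerate multiples of P until we hit Q = (8, 3):
  1P = (10, 7)
  2P = (7, 3)
  3P = (8, 3)
Match found at i = 3.

k = 3


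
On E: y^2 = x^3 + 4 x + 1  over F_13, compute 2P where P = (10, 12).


Doubling: s = (3 x1^2 + a) / (2 y1)
s = (3*10^2 + 4) / (2*12) mod 13 = 4
x3 = s^2 - 2 x1 mod 13 = 4^2 - 2*10 = 9
y3 = s (x1 - x3) - y1 mod 13 = 4 * (10 - 9) - 12 = 5

2P = (9, 5)


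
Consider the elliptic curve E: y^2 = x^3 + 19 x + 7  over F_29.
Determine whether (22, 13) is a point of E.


Check whether y^2 = x^3 + 19 x + 7 (mod 29) for (x, y) = (22, 13).
LHS: y^2 = 13^2 mod 29 = 24
RHS: x^3 + 19 x + 7 = 22^3 + 19*22 + 7 mod 29 = 24
LHS = RHS

Yes, on the curve


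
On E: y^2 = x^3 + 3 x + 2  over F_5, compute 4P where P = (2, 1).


k = 4 = 100_2 (binary, LSB first: 001)
Double-and-add from P = (2, 1):
  bit 0 = 0: acc unchanged = O
  bit 1 = 0: acc unchanged = O
  bit 2 = 1: acc = O + (2, 4) = (2, 4)

4P = (2, 4)


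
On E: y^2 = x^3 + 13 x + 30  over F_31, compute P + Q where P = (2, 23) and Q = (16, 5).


P != Q, so use the chord formula.
s = (y2 - y1) / (x2 - x1) = (13) / (14) mod 31 = 12
x3 = s^2 - x1 - x2 mod 31 = 12^2 - 2 - 16 = 2
y3 = s (x1 - x3) - y1 mod 31 = 12 * (2 - 2) - 23 = 8

P + Q = (2, 8)


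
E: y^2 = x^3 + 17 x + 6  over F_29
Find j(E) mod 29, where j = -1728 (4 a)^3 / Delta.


Delta = -16(4 a^3 + 27 b^2) mod 29 = 7
-1728 * (4 a)^3 = -1728 * (4*17)^3 mod 29 = 23
j = 23 * 7^(-1) mod 29 = 24

j = 24 (mod 29)


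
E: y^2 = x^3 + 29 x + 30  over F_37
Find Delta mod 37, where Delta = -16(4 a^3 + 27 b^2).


4 a^3 + 27 b^2 = 4*29^3 + 27*30^2 = 97556 + 24300 = 121856
Delta = -16 * (121856) = -1949696
Delta mod 37 = 19

Delta = 19 (mod 37)


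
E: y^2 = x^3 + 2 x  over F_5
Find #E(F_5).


For each x in F_5, count y with y^2 = x^3 + 2 x + 0 mod 5:
  x = 0: RHS = 0, y in [0]  -> 1 point(s)
Affine points: 1. Add the point at infinity: total = 2.

#E(F_5) = 2


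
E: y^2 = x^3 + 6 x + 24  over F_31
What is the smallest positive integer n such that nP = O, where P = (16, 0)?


Compute successive multiples of P until we hit O:
  1P = (16, 0)
  2P = O

ord(P) = 2


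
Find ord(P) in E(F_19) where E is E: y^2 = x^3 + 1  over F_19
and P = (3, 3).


Compute successive multiples of P until we hit O:
  1P = (3, 3)
  2P = (0, 1)
  3P = (8, 0)
  4P = (0, 18)
  5P = (3, 16)
  6P = O

ord(P) = 6


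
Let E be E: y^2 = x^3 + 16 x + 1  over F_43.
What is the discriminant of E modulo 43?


4 a^3 + 27 b^2 = 4*16^3 + 27*1^2 = 16384 + 27 = 16411
Delta = -16 * (16411) = -262576
Delta mod 43 = 25

Delta = 25 (mod 43)


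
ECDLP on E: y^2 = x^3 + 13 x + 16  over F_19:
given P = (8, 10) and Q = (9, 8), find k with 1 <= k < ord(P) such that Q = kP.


Enumerate multiples of P until we hit Q = (9, 8):
  1P = (8, 10)
  2P = (0, 15)
  3P = (1, 7)
  4P = (16, 11)
  5P = (6, 14)
  6P = (9, 11)
  7P = (3, 14)
  8P = (17, 1)
  9P = (14, 15)
  10P = (13, 8)
  11P = (5, 4)
  12P = (10, 5)
  13P = (12, 0)
  14P = (10, 14)
  15P = (5, 15)
  16P = (13, 11)
  17P = (14, 4)
  18P = (17, 18)
  19P = (3, 5)
  20P = (9, 8)
Match found at i = 20.

k = 20


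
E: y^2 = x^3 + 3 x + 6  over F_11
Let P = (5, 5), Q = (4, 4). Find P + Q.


P != Q, so use the chord formula.
s = (y2 - y1) / (x2 - x1) = (10) / (10) mod 11 = 1
x3 = s^2 - x1 - x2 mod 11 = 1^2 - 5 - 4 = 3
y3 = s (x1 - x3) - y1 mod 11 = 1 * (5 - 3) - 5 = 8

P + Q = (3, 8)


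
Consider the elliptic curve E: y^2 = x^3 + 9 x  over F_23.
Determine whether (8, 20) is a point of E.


Check whether y^2 = x^3 + 9 x + 0 (mod 23) for (x, y) = (8, 20).
LHS: y^2 = 20^2 mod 23 = 9
RHS: x^3 + 9 x + 0 = 8^3 + 9*8 + 0 mod 23 = 9
LHS = RHS

Yes, on the curve


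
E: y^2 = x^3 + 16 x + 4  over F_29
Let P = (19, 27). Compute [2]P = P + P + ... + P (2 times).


k = 2 = 10_2 (binary, LSB first: 01)
Double-and-add from P = (19, 27):
  bit 0 = 0: acc unchanged = O
  bit 1 = 1: acc = O + (26, 4) = (26, 4)

2P = (26, 4)


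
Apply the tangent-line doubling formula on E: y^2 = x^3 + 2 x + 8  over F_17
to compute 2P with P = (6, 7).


Doubling: s = (3 x1^2 + a) / (2 y1)
s = (3*6^2 + 2) / (2*7) mod 17 = 3
x3 = s^2 - 2 x1 mod 17 = 3^2 - 2*6 = 14
y3 = s (x1 - x3) - y1 mod 17 = 3 * (6 - 14) - 7 = 3

2P = (14, 3)


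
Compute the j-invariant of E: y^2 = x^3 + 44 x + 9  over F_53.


Delta = -16(4 a^3 + 27 b^2) mod 53 = 4
-1728 * (4 a)^3 = -1728 * (4*44)^3 mod 53 = 35
j = 35 * 4^(-1) mod 53 = 22

j = 22 (mod 53)


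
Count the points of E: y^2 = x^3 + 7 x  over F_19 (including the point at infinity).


For each x in F_19, count y with y^2 = x^3 + 7 x + 0 mod 19:
  x = 0: RHS = 0, y in [0]  -> 1 point(s)
  x = 4: RHS = 16, y in [4, 15]  -> 2 point(s)
  x = 6: RHS = 11, y in [7, 12]  -> 2 point(s)
  x = 8: RHS = 17, y in [6, 13]  -> 2 point(s)
  x = 10: RHS = 6, y in [5, 14]  -> 2 point(s)
  x = 12: RHS = 7, y in [8, 11]  -> 2 point(s)
  x = 14: RHS = 11, y in [7, 12]  -> 2 point(s)
  x = 16: RHS = 9, y in [3, 16]  -> 2 point(s)
  x = 17: RHS = 16, y in [4, 15]  -> 2 point(s)
  x = 18: RHS = 11, y in [7, 12]  -> 2 point(s)
Affine points: 19. Add the point at infinity: total = 20.

#E(F_19) = 20


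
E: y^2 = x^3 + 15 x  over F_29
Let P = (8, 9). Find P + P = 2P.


Doubling: s = (3 x1^2 + a) / (2 y1)
s = (3*8^2 + 15) / (2*9) mod 29 = 26
x3 = s^2 - 2 x1 mod 29 = 26^2 - 2*8 = 22
y3 = s (x1 - x3) - y1 mod 29 = 26 * (8 - 22) - 9 = 4

2P = (22, 4)


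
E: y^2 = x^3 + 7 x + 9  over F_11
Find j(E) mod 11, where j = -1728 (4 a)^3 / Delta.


Delta = -16(4 a^3 + 27 b^2) mod 11 = 3
-1728 * (4 a)^3 = -1728 * (4*7)^3 mod 11 = 4
j = 4 * 3^(-1) mod 11 = 5

j = 5 (mod 11)


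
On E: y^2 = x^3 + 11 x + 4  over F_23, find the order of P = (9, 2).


Compute successive multiples of P until we hit O:
  1P = (9, 2)
  2P = (18, 13)
  3P = (8, 12)
  4P = (14, 2)
  5P = (0, 21)
  6P = (0, 2)
  7P = (14, 21)
  8P = (8, 11)
  ... (continuing to 11P)
  11P = O

ord(P) = 11


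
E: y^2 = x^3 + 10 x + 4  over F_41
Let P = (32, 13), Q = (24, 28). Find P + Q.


P != Q, so use the chord formula.
s = (y2 - y1) / (x2 - x1) = (15) / (33) mod 41 = 34
x3 = s^2 - x1 - x2 mod 41 = 34^2 - 32 - 24 = 34
y3 = s (x1 - x3) - y1 mod 41 = 34 * (32 - 34) - 13 = 1

P + Q = (34, 1)


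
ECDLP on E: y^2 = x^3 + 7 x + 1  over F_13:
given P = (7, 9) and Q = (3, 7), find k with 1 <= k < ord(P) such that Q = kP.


Enumerate multiples of P until we hit Q = (3, 7):
  1P = (7, 9)
  2P = (8, 7)
  3P = (2, 7)
  4P = (0, 12)
  5P = (3, 6)
  6P = (6, 8)
  7P = (1, 10)
  8P = (9, 0)
  9P = (1, 3)
  10P = (6, 5)
  11P = (3, 7)
Match found at i = 11.

k = 11


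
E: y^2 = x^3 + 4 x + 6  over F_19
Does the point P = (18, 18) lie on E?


Check whether y^2 = x^3 + 4 x + 6 (mod 19) for (x, y) = (18, 18).
LHS: y^2 = 18^2 mod 19 = 1
RHS: x^3 + 4 x + 6 = 18^3 + 4*18 + 6 mod 19 = 1
LHS = RHS

Yes, on the curve


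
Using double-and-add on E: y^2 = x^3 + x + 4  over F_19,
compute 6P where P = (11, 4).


k = 6 = 110_2 (binary, LSB first: 011)
Double-and-add from P = (11, 4):
  bit 0 = 0: acc unchanged = O
  bit 1 = 1: acc = O + (1, 14) = (1, 14)
  bit 2 = 1: acc = (1, 14) + (5, 18) = (14, 11)

6P = (14, 11)


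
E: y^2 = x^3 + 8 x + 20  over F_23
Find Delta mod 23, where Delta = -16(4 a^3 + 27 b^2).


4 a^3 + 27 b^2 = 4*8^3 + 27*20^2 = 2048 + 10800 = 12848
Delta = -16 * (12848) = -205568
Delta mod 23 = 6

Delta = 6 (mod 23)


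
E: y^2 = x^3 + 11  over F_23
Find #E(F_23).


For each x in F_23, count y with y^2 = x^3 + 0 x + 11 mod 23:
  x = 1: RHS = 12, y in [9, 14]  -> 2 point(s)
  x = 4: RHS = 6, y in [11, 12]  -> 2 point(s)
  x = 7: RHS = 9, y in [3, 20]  -> 2 point(s)
  x = 9: RHS = 4, y in [2, 21]  -> 2 point(s)
  x = 11: RHS = 8, y in [10, 13]  -> 2 point(s)
  x = 13: RHS = 0, y in [0]  -> 1 point(s)
  x = 14: RHS = 18, y in [8, 15]  -> 2 point(s)
  x = 16: RHS = 13, y in [6, 17]  -> 2 point(s)
  x = 17: RHS = 2, y in [5, 18]  -> 2 point(s)
  x = 18: RHS = 1, y in [1, 22]  -> 2 point(s)
  x = 19: RHS = 16, y in [4, 19]  -> 2 point(s)
  x = 21: RHS = 3, y in [7, 16]  -> 2 point(s)
Affine points: 23. Add the point at infinity: total = 24.

#E(F_23) = 24


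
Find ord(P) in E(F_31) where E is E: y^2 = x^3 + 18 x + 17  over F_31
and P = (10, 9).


Compute successive multiples of P until we hit O:
  1P = (10, 9)
  2P = (20, 21)
  3P = (26, 9)
  4P = (26, 22)
  5P = (20, 10)
  6P = (10, 22)
  7P = O

ord(P) = 7


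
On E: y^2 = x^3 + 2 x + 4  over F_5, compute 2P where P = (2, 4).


k = 2 = 10_2 (binary, LSB first: 01)
Double-and-add from P = (2, 4):
  bit 0 = 0: acc unchanged = O
  bit 1 = 1: acc = O + (0, 2) = (0, 2)

2P = (0, 2)


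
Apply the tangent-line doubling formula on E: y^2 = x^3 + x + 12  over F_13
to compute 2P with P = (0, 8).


Doubling: s = (3 x1^2 + a) / (2 y1)
s = (3*0^2 + 1) / (2*8) mod 13 = 9
x3 = s^2 - 2 x1 mod 13 = 9^2 - 2*0 = 3
y3 = s (x1 - x3) - y1 mod 13 = 9 * (0 - 3) - 8 = 4

2P = (3, 4)


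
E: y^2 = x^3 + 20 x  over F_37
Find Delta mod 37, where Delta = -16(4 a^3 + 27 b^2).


4 a^3 + 27 b^2 = 4*20^3 + 27*0^2 = 32000 + 0 = 32000
Delta = -16 * (32000) = -512000
Delta mod 37 = 6

Delta = 6 (mod 37)


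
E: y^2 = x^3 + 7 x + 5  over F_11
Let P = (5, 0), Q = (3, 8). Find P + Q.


P != Q, so use the chord formula.
s = (y2 - y1) / (x2 - x1) = (8) / (9) mod 11 = 7
x3 = s^2 - x1 - x2 mod 11 = 7^2 - 5 - 3 = 8
y3 = s (x1 - x3) - y1 mod 11 = 7 * (5 - 8) - 0 = 1

P + Q = (8, 1)


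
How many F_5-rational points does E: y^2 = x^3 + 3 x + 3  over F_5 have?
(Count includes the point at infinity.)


For each x in F_5, count y with y^2 = x^3 + 3 x + 3 mod 5:
  x = 3: RHS = 4, y in [2, 3]  -> 2 point(s)
  x = 4: RHS = 4, y in [2, 3]  -> 2 point(s)
Affine points: 4. Add the point at infinity: total = 5.

#E(F_5) = 5


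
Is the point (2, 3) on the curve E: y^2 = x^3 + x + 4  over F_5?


Check whether y^2 = x^3 + 1 x + 4 (mod 5) for (x, y) = (2, 3).
LHS: y^2 = 3^2 mod 5 = 4
RHS: x^3 + 1 x + 4 = 2^3 + 1*2 + 4 mod 5 = 4
LHS = RHS

Yes, on the curve


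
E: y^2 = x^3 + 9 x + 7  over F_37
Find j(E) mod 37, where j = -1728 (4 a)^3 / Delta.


Delta = -16(4 a^3 + 27 b^2) mod 37 = 34
-1728 * (4 a)^3 = -1728 * (4*9)^3 mod 37 = 26
j = 26 * 34^(-1) mod 37 = 16

j = 16 (mod 37)


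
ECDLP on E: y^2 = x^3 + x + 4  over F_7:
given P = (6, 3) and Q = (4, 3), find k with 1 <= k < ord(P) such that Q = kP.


Enumerate multiples of P until we hit Q = (4, 3):
  1P = (6, 3)
  2P = (4, 3)
Match found at i = 2.

k = 2


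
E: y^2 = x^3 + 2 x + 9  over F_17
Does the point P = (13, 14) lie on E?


Check whether y^2 = x^3 + 2 x + 9 (mod 17) for (x, y) = (13, 14).
LHS: y^2 = 14^2 mod 17 = 9
RHS: x^3 + 2 x + 9 = 13^3 + 2*13 + 9 mod 17 = 5
LHS != RHS

No, not on the curve


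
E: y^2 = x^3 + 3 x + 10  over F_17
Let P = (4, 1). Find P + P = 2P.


Doubling: s = (3 x1^2 + a) / (2 y1)
s = (3*4^2 + 3) / (2*1) mod 17 = 0
x3 = s^2 - 2 x1 mod 17 = 0^2 - 2*4 = 9
y3 = s (x1 - x3) - y1 mod 17 = 0 * (4 - 9) - 1 = 16

2P = (9, 16)


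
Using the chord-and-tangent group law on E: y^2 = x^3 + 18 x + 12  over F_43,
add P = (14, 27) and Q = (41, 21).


P != Q, so use the chord formula.
s = (y2 - y1) / (x2 - x1) = (37) / (27) mod 43 = 38
x3 = s^2 - x1 - x2 mod 43 = 38^2 - 14 - 41 = 13
y3 = s (x1 - x3) - y1 mod 43 = 38 * (14 - 13) - 27 = 11

P + Q = (13, 11)


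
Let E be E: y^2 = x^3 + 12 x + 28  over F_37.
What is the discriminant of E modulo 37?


4 a^3 + 27 b^2 = 4*12^3 + 27*28^2 = 6912 + 21168 = 28080
Delta = -16 * (28080) = -449280
Delta mod 37 = 11

Delta = 11 (mod 37)


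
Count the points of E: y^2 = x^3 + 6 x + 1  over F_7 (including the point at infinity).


For each x in F_7, count y with y^2 = x^3 + 6 x + 1 mod 7:
  x = 0: RHS = 1, y in [1, 6]  -> 2 point(s)
  x = 1: RHS = 1, y in [1, 6]  -> 2 point(s)
  x = 2: RHS = 0, y in [0]  -> 1 point(s)
  x = 3: RHS = 4, y in [2, 5]  -> 2 point(s)
  x = 5: RHS = 2, y in [3, 4]  -> 2 point(s)
  x = 6: RHS = 1, y in [1, 6]  -> 2 point(s)
Affine points: 11. Add the point at infinity: total = 12.

#E(F_7) = 12


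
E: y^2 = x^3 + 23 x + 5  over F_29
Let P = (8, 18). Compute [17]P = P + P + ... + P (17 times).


k = 17 = 10001_2 (binary, LSB first: 10001)
Double-and-add from P = (8, 18):
  bit 0 = 1: acc = O + (8, 18) = (8, 18)
  bit 1 = 0: acc unchanged = (8, 18)
  bit 2 = 0: acc unchanged = (8, 18)
  bit 3 = 0: acc unchanged = (8, 18)
  bit 4 = 1: acc = (8, 18) + (23, 12) = (26, 24)

17P = (26, 24)


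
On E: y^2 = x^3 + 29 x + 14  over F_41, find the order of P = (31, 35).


Compute successive multiples of P until we hit O:
  1P = (31, 35)
  2P = (22, 36)
  3P = (28, 33)
  4P = (28, 8)
  5P = (22, 5)
  6P = (31, 6)
  7P = O

ord(P) = 7


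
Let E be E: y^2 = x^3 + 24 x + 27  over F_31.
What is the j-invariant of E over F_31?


Delta = -16(4 a^3 + 27 b^2) mod 31 = 5
-1728 * (4 a)^3 = -1728 * (4*24)^3 mod 31 = 30
j = 30 * 5^(-1) mod 31 = 6

j = 6 (mod 31)


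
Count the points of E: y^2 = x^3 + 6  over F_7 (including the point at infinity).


For each x in F_7, count y with y^2 = x^3 + 0 x + 6 mod 7:
  x = 1: RHS = 0, y in [0]  -> 1 point(s)
  x = 2: RHS = 0, y in [0]  -> 1 point(s)
  x = 4: RHS = 0, y in [0]  -> 1 point(s)
Affine points: 3. Add the point at infinity: total = 4.

#E(F_7) = 4


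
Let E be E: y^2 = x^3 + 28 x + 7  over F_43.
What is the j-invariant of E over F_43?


Delta = -16(4 a^3 + 27 b^2) mod 43 = 42
-1728 * (4 a)^3 = -1728 * (4*28)^3 mod 43 = 2
j = 2 * 42^(-1) mod 43 = 41

j = 41 (mod 43)


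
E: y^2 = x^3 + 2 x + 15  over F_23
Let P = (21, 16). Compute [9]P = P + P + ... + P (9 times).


k = 9 = 1001_2 (binary, LSB first: 1001)
Double-and-add from P = (21, 16):
  bit 0 = 1: acc = O + (21, 16) = (21, 16)
  bit 1 = 0: acc unchanged = (21, 16)
  bit 2 = 0: acc unchanged = (21, 16)
  bit 3 = 1: acc = (21, 16) + (3, 5) = (2, 2)

9P = (2, 2)


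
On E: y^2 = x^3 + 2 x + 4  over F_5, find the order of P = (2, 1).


Compute successive multiples of P until we hit O:
  1P = (2, 1)
  2P = (0, 3)
  3P = (4, 1)
  4P = (4, 4)
  5P = (0, 2)
  6P = (2, 4)
  7P = O

ord(P) = 7


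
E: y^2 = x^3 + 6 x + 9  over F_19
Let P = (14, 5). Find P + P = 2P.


Doubling: s = (3 x1^2 + a) / (2 y1)
s = (3*14^2 + 6) / (2*5) mod 19 = 10
x3 = s^2 - 2 x1 mod 19 = 10^2 - 2*14 = 15
y3 = s (x1 - x3) - y1 mod 19 = 10 * (14 - 15) - 5 = 4

2P = (15, 4)


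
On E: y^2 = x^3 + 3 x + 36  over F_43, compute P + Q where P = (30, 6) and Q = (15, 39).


P != Q, so use the chord formula.
s = (y2 - y1) / (x2 - x1) = (33) / (28) mod 43 = 15
x3 = s^2 - x1 - x2 mod 43 = 15^2 - 30 - 15 = 8
y3 = s (x1 - x3) - y1 mod 43 = 15 * (30 - 8) - 6 = 23

P + Q = (8, 23)


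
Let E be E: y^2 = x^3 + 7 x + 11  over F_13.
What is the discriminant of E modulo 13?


4 a^3 + 27 b^2 = 4*7^3 + 27*11^2 = 1372 + 3267 = 4639
Delta = -16 * (4639) = -74224
Delta mod 13 = 6

Delta = 6 (mod 13)


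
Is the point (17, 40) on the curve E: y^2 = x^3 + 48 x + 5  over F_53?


Check whether y^2 = x^3 + 48 x + 5 (mod 53) for (x, y) = (17, 40).
LHS: y^2 = 40^2 mod 53 = 10
RHS: x^3 + 48 x + 5 = 17^3 + 48*17 + 5 mod 53 = 10
LHS = RHS

Yes, on the curve


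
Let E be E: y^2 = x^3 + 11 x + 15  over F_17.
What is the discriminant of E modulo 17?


4 a^3 + 27 b^2 = 4*11^3 + 27*15^2 = 5324 + 6075 = 11399
Delta = -16 * (11399) = -182384
Delta mod 17 = 9

Delta = 9 (mod 17)


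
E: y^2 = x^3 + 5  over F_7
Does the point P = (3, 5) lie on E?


Check whether y^2 = x^3 + 0 x + 5 (mod 7) for (x, y) = (3, 5).
LHS: y^2 = 5^2 mod 7 = 4
RHS: x^3 + 0 x + 5 = 3^3 + 0*3 + 5 mod 7 = 4
LHS = RHS

Yes, on the curve


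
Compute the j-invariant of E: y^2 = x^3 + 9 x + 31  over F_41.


Delta = -16(4 a^3 + 27 b^2) mod 41 = 16
-1728 * (4 a)^3 = -1728 * (4*9)^3 mod 41 = 12
j = 12 * 16^(-1) mod 41 = 11

j = 11 (mod 41)


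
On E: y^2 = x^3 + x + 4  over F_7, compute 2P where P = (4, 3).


Doubling: s = (3 x1^2 + a) / (2 y1)
s = (3*4^2 + 1) / (2*3) mod 7 = 0
x3 = s^2 - 2 x1 mod 7 = 0^2 - 2*4 = 6
y3 = s (x1 - x3) - y1 mod 7 = 0 * (4 - 6) - 3 = 4

2P = (6, 4)


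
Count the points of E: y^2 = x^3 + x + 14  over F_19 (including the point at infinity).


For each x in F_19, count y with y^2 = x^3 + 1 x + 14 mod 19:
  x = 1: RHS = 16, y in [4, 15]  -> 2 point(s)
  x = 2: RHS = 5, y in [9, 10]  -> 2 point(s)
  x = 3: RHS = 6, y in [5, 14]  -> 2 point(s)
  x = 4: RHS = 6, y in [5, 14]  -> 2 point(s)
  x = 5: RHS = 11, y in [7, 12]  -> 2 point(s)
  x = 9: RHS = 11, y in [7, 12]  -> 2 point(s)
  x = 10: RHS = 17, y in [6, 13]  -> 2 point(s)
  x = 11: RHS = 7, y in [8, 11]  -> 2 point(s)
  x = 12: RHS = 6, y in [5, 14]  -> 2 point(s)
  x = 13: RHS = 1, y in [1, 18]  -> 2 point(s)
  x = 14: RHS = 17, y in [6, 13]  -> 2 point(s)
  x = 17: RHS = 4, y in [2, 17]  -> 2 point(s)
Affine points: 24. Add the point at infinity: total = 25.

#E(F_19) = 25


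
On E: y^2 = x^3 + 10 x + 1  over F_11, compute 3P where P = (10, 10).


k = 3 = 11_2 (binary, LSB first: 11)
Double-and-add from P = (10, 10):
  bit 0 = 1: acc = O + (10, 10) = (10, 10)
  bit 1 = 1: acc = (10, 10) + (3, 5) = (3, 6)

3P = (3, 6)


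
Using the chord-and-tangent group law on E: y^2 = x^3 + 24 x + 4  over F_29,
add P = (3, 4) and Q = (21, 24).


P != Q, so use the chord formula.
s = (y2 - y1) / (x2 - x1) = (20) / (18) mod 29 = 14
x3 = s^2 - x1 - x2 mod 29 = 14^2 - 3 - 21 = 27
y3 = s (x1 - x3) - y1 mod 29 = 14 * (3 - 27) - 4 = 8

P + Q = (27, 8)


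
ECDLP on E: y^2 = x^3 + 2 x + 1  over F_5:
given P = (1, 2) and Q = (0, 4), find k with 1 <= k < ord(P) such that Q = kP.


Enumerate multiples of P until we hit Q = (0, 4):
  1P = (1, 2)
  2P = (3, 3)
  3P = (0, 1)
  4P = (0, 4)
Match found at i = 4.

k = 4


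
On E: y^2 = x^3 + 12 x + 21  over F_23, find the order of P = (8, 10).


Compute successive multiples of P until we hit O:
  1P = (8, 10)
  2P = (8, 13)
  3P = O

ord(P) = 3


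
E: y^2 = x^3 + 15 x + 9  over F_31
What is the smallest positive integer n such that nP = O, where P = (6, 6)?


Compute successive multiples of P until we hit O:
  1P = (6, 6)
  2P = (2, 4)
  3P = (0, 28)
  4P = (4, 28)
  5P = (18, 2)
  6P = (14, 7)
  7P = (27, 3)
  8P = (17, 0)
  ... (continuing to 16P)
  16P = O

ord(P) = 16


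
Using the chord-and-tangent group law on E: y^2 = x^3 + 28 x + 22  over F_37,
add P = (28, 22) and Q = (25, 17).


P != Q, so use the chord formula.
s = (y2 - y1) / (x2 - x1) = (32) / (34) mod 37 = 14
x3 = s^2 - x1 - x2 mod 37 = 14^2 - 28 - 25 = 32
y3 = s (x1 - x3) - y1 mod 37 = 14 * (28 - 32) - 22 = 33

P + Q = (32, 33)


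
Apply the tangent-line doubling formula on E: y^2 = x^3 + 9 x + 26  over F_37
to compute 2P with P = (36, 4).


Doubling: s = (3 x1^2 + a) / (2 y1)
s = (3*36^2 + 9) / (2*4) mod 37 = 20
x3 = s^2 - 2 x1 mod 37 = 20^2 - 2*36 = 32
y3 = s (x1 - x3) - y1 mod 37 = 20 * (36 - 32) - 4 = 2

2P = (32, 2)


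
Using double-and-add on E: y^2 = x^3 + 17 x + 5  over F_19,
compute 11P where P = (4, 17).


k = 11 = 1011_2 (binary, LSB first: 1101)
Double-and-add from P = (4, 17):
  bit 0 = 1: acc = O + (4, 17) = (4, 17)
  bit 1 = 1: acc = (4, 17) + (15, 5) = (7, 7)
  bit 2 = 0: acc unchanged = (7, 7)
  bit 3 = 1: acc = (7, 7) + (10, 15) = (7, 12)

11P = (7, 12)


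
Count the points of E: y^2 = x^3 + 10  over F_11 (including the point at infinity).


For each x in F_11, count y with y^2 = x^3 + 0 x + 10 mod 11:
  x = 1: RHS = 0, y in [0]  -> 1 point(s)
  x = 3: RHS = 4, y in [2, 9]  -> 2 point(s)
  x = 5: RHS = 3, y in [5, 6]  -> 2 point(s)
  x = 7: RHS = 1, y in [1, 10]  -> 2 point(s)
  x = 8: RHS = 5, y in [4, 7]  -> 2 point(s)
  x = 10: RHS = 9, y in [3, 8]  -> 2 point(s)
Affine points: 11. Add the point at infinity: total = 12.

#E(F_11) = 12


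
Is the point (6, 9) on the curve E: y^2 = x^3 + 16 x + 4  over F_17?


Check whether y^2 = x^3 + 16 x + 4 (mod 17) for (x, y) = (6, 9).
LHS: y^2 = 9^2 mod 17 = 13
RHS: x^3 + 16 x + 4 = 6^3 + 16*6 + 4 mod 17 = 10
LHS != RHS

No, not on the curve


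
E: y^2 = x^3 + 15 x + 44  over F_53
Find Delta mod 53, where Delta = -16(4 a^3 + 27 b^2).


4 a^3 + 27 b^2 = 4*15^3 + 27*44^2 = 13500 + 52272 = 65772
Delta = -16 * (65772) = -1052352
Delta mod 53 = 16

Delta = 16 (mod 53)


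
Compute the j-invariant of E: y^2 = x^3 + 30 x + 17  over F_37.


Delta = -16(4 a^3 + 27 b^2) mod 37 = 1
-1728 * (4 a)^3 = -1728 * (4*30)^3 mod 37 = 27
j = 27 * 1^(-1) mod 37 = 27

j = 27 (mod 37)


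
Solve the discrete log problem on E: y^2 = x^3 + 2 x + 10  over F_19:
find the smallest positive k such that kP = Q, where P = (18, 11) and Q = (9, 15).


Enumerate multiples of P until we hit Q = (9, 15):
  1P = (18, 11)
  2P = (9, 4)
  3P = (17, 13)
  4P = (7, 5)
  5P = (10, 2)
  6P = (8, 5)
  7P = (4, 5)
  8P = (3, 9)
  9P = (3, 10)
  10P = (4, 14)
  11P = (8, 14)
  12P = (10, 17)
  13P = (7, 14)
  14P = (17, 6)
  15P = (9, 15)
Match found at i = 15.

k = 15


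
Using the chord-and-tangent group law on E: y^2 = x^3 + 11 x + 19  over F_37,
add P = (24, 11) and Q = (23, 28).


P != Q, so use the chord formula.
s = (y2 - y1) / (x2 - x1) = (17) / (36) mod 37 = 20
x3 = s^2 - x1 - x2 mod 37 = 20^2 - 24 - 23 = 20
y3 = s (x1 - x3) - y1 mod 37 = 20 * (24 - 20) - 11 = 32

P + Q = (20, 32)


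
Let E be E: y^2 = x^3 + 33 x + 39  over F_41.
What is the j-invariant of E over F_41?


Delta = -16(4 a^3 + 27 b^2) mod 41 = 3
-1728 * (4 a)^3 = -1728 * (4*33)^3 mod 41 = 13
j = 13 * 3^(-1) mod 41 = 18

j = 18 (mod 41)


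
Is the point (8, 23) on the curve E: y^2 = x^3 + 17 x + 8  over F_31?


Check whether y^2 = x^3 + 17 x + 8 (mod 31) for (x, y) = (8, 23).
LHS: y^2 = 23^2 mod 31 = 2
RHS: x^3 + 17 x + 8 = 8^3 + 17*8 + 8 mod 31 = 5
LHS != RHS

No, not on the curve


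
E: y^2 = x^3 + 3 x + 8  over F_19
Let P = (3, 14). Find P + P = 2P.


Doubling: s = (3 x1^2 + a) / (2 y1)
s = (3*3^2 + 3) / (2*14) mod 19 = 16
x3 = s^2 - 2 x1 mod 19 = 16^2 - 2*3 = 3
y3 = s (x1 - x3) - y1 mod 19 = 16 * (3 - 3) - 14 = 5

2P = (3, 5)


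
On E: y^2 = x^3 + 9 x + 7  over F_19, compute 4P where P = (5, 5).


k = 4 = 100_2 (binary, LSB first: 001)
Double-and-add from P = (5, 5):
  bit 0 = 0: acc unchanged = O
  bit 1 = 0: acc unchanged = O
  bit 2 = 1: acc = O + (9, 0) = (9, 0)

4P = (9, 0)


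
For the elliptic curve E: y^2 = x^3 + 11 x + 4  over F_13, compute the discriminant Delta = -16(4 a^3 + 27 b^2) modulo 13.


4 a^3 + 27 b^2 = 4*11^3 + 27*4^2 = 5324 + 432 = 5756
Delta = -16 * (5756) = -92096
Delta mod 13 = 9

Delta = 9 (mod 13)


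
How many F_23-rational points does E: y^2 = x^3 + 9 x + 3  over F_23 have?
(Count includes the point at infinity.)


For each x in F_23, count y with y^2 = x^3 + 9 x + 3 mod 23:
  x = 0: RHS = 3, y in [7, 16]  -> 2 point(s)
  x = 1: RHS = 13, y in [6, 17]  -> 2 point(s)
  x = 2: RHS = 6, y in [11, 12]  -> 2 point(s)
  x = 5: RHS = 12, y in [9, 14]  -> 2 point(s)
  x = 7: RHS = 18, y in [8, 15]  -> 2 point(s)
  x = 8: RHS = 12, y in [9, 14]  -> 2 point(s)
  x = 9: RHS = 8, y in [10, 13]  -> 2 point(s)
  x = 10: RHS = 12, y in [9, 14]  -> 2 point(s)
  x = 17: RHS = 9, y in [3, 20]  -> 2 point(s)
  x = 19: RHS = 18, y in [8, 15]  -> 2 point(s)
  x = 20: RHS = 18, y in [8, 15]  -> 2 point(s)
  x = 21: RHS = 0, y in [0]  -> 1 point(s)
  x = 22: RHS = 16, y in [4, 19]  -> 2 point(s)
Affine points: 25. Add the point at infinity: total = 26.

#E(F_23) = 26


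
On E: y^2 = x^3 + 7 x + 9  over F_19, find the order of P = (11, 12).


Compute successive multiples of P until we hit O:
  1P = (11, 12)
  2P = (1, 6)
  3P = (18, 18)
  4P = (14, 18)
  5P = (17, 14)
  6P = (8, 8)
  7P = (6, 1)
  8P = (0, 16)
  ... (continuing to 26P)
  26P = O

ord(P) = 26


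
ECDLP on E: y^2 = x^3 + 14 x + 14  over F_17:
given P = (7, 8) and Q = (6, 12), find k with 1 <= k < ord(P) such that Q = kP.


Enumerate multiples of P until we hit Q = (6, 12):
  1P = (7, 8)
  2P = (16, 13)
  3P = (9, 6)
  4P = (2, 4)
  5P = (10, 10)
  6P = (8, 14)
  7P = (4, 10)
  8P = (14, 8)
  9P = (13, 9)
  10P = (6, 12)
Match found at i = 10.

k = 10


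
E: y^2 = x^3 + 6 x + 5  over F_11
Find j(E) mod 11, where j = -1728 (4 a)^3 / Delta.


Delta = -16(4 a^3 + 27 b^2) mod 11 = 5
-1728 * (4 a)^3 = -1728 * (4*6)^3 mod 11 = 3
j = 3 * 5^(-1) mod 11 = 5

j = 5 (mod 11)


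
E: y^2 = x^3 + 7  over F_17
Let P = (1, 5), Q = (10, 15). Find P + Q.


P != Q, so use the chord formula.
s = (y2 - y1) / (x2 - x1) = (10) / (9) mod 17 = 3
x3 = s^2 - x1 - x2 mod 17 = 3^2 - 1 - 10 = 15
y3 = s (x1 - x3) - y1 mod 17 = 3 * (1 - 15) - 5 = 4

P + Q = (15, 4)


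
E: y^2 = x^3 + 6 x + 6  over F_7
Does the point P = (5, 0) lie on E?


Check whether y^2 = x^3 + 6 x + 6 (mod 7) for (x, y) = (5, 0).
LHS: y^2 = 0^2 mod 7 = 0
RHS: x^3 + 6 x + 6 = 5^3 + 6*5 + 6 mod 7 = 0
LHS = RHS

Yes, on the curve


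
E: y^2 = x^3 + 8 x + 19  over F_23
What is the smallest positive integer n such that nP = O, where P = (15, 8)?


Compute successive multiples of P until we hit O:
  1P = (15, 8)
  2P = (17, 13)
  3P = (3, 22)
  4P = (7, 21)
  5P = (4, 0)
  6P = (7, 2)
  7P = (3, 1)
  8P = (17, 10)
  ... (continuing to 10P)
  10P = O

ord(P) = 10


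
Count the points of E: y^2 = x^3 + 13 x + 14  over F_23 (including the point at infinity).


For each x in F_23, count y with y^2 = x^3 + 13 x + 14 mod 23:
  x = 2: RHS = 2, y in [5, 18]  -> 2 point(s)
  x = 6: RHS = 9, y in [3, 20]  -> 2 point(s)
  x = 8: RHS = 9, y in [3, 20]  -> 2 point(s)
  x = 9: RHS = 9, y in [3, 20]  -> 2 point(s)
  x = 11: RHS = 16, y in [4, 19]  -> 2 point(s)
  x = 12: RHS = 12, y in [9, 14]  -> 2 point(s)
  x = 18: RHS = 8, y in [10, 13]  -> 2 point(s)
  x = 19: RHS = 13, y in [6, 17]  -> 2 point(s)
  x = 21: RHS = 3, y in [7, 16]  -> 2 point(s)
  x = 22: RHS = 0, y in [0]  -> 1 point(s)
Affine points: 19. Add the point at infinity: total = 20.

#E(F_23) = 20
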